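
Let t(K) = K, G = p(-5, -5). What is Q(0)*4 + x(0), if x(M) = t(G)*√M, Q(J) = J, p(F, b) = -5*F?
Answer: 0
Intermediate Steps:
G = 25 (G = -5*(-5) = 25)
x(M) = 25*√M
Q(0)*4 + x(0) = 0*4 + 25*√0 = 0 + 25*0 = 0 + 0 = 0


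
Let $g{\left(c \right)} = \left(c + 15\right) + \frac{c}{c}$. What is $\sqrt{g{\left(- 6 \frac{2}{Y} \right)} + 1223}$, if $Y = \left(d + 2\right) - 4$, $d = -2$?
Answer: $3 \sqrt{138} \approx 35.242$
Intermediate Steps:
$Y = -4$ ($Y = \left(-2 + 2\right) - 4 = 0 - 4 = -4$)
$g{\left(c \right)} = 16 + c$ ($g{\left(c \right)} = \left(15 + c\right) + 1 = 16 + c$)
$\sqrt{g{\left(- 6 \frac{2}{Y} \right)} + 1223} = \sqrt{\left(16 - 6 \frac{2}{-4}\right) + 1223} = \sqrt{\left(16 - 6 \cdot 2 \left(- \frac{1}{4}\right)\right) + 1223} = \sqrt{\left(16 - -3\right) + 1223} = \sqrt{\left(16 + 3\right) + 1223} = \sqrt{19 + 1223} = \sqrt{1242} = 3 \sqrt{138}$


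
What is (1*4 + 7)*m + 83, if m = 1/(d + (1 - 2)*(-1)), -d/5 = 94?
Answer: 38916/469 ≈ 82.977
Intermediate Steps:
d = -470 (d = -5*94 = -470)
m = -1/469 (m = 1/(-470 + (1 - 2)*(-1)) = 1/(-470 - 1*(-1)) = 1/(-470 + 1) = 1/(-469) = -1/469 ≈ -0.0021322)
(1*4 + 7)*m + 83 = (1*4 + 7)*(-1/469) + 83 = (4 + 7)*(-1/469) + 83 = 11*(-1/469) + 83 = -11/469 + 83 = 38916/469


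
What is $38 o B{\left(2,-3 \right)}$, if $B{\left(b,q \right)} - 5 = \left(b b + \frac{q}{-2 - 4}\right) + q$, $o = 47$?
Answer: $11609$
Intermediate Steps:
$B{\left(b,q \right)} = 5 + b^{2} + \frac{5 q}{6}$ ($B{\left(b,q \right)} = 5 + \left(\left(b b + \frac{q}{-2 - 4}\right) + q\right) = 5 + \left(\left(b^{2} + \frac{q}{-6}\right) + q\right) = 5 + \left(\left(b^{2} - \frac{q}{6}\right) + q\right) = 5 + \left(b^{2} + \frac{5 q}{6}\right) = 5 + b^{2} + \frac{5 q}{6}$)
$38 o B{\left(2,-3 \right)} = 38 \cdot 47 \left(5 + 2^{2} + \frac{5}{6} \left(-3\right)\right) = 1786 \left(5 + 4 - \frac{5}{2}\right) = 1786 \cdot \frac{13}{2} = 11609$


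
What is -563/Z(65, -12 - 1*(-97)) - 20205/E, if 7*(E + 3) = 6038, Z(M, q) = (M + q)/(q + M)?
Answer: -3529006/6017 ≈ -586.51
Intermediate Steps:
Z(M, q) = 1 (Z(M, q) = (M + q)/(M + q) = 1)
E = 6017/7 (E = -3 + (⅐)*6038 = -3 + 6038/7 = 6017/7 ≈ 859.57)
-563/Z(65, -12 - 1*(-97)) - 20205/E = -563/1 - 20205/6017/7 = -563*1 - 20205*7/6017 = -563 - 141435/6017 = -3529006/6017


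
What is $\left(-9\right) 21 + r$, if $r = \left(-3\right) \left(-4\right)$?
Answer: $-177$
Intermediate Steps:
$r = 12$
$\left(-9\right) 21 + r = \left(-9\right) 21 + 12 = -189 + 12 = -177$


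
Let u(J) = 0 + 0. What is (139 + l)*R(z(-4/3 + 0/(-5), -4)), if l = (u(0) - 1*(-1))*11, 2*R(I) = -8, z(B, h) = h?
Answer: -600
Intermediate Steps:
u(J) = 0
R(I) = -4 (R(I) = (½)*(-8) = -4)
l = 11 (l = (0 - 1*(-1))*11 = (0 + 1)*11 = 1*11 = 11)
(139 + l)*R(z(-4/3 + 0/(-5), -4)) = (139 + 11)*(-4) = 150*(-4) = -600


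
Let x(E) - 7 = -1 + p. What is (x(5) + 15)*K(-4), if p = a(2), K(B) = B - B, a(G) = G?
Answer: 0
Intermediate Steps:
K(B) = 0
p = 2
x(E) = 8 (x(E) = 7 + (-1 + 2) = 7 + 1 = 8)
(x(5) + 15)*K(-4) = (8 + 15)*0 = 23*0 = 0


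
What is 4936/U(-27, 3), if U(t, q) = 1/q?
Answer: 14808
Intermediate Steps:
4936/U(-27, 3) = 4936/(1/3) = 4936*3 = 14808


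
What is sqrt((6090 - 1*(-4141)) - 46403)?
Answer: 2*I*sqrt(9043) ≈ 190.19*I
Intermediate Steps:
sqrt((6090 - 1*(-4141)) - 46403) = sqrt((6090 + 4141) - 46403) = sqrt(10231 - 46403) = sqrt(-36172) = 2*I*sqrt(9043)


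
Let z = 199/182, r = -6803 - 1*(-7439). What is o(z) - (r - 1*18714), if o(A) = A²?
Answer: 598855273/33124 ≈ 18079.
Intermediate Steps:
r = 636 (r = -6803 + 7439 = 636)
z = 199/182 (z = 199*(1/182) = 199/182 ≈ 1.0934)
o(z) - (r - 1*18714) = (199/182)² - (636 - 1*18714) = 39601/33124 - (636 - 18714) = 39601/33124 - 1*(-18078) = 39601/33124 + 18078 = 598855273/33124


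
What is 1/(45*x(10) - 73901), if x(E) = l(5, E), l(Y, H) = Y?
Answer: -1/73676 ≈ -1.3573e-5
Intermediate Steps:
x(E) = 5
1/(45*x(10) - 73901) = 1/(45*5 - 73901) = 1/(225 - 73901) = 1/(-73676) = -1/73676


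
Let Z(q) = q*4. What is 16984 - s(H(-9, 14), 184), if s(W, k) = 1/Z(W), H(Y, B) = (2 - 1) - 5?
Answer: 271745/16 ≈ 16984.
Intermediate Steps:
Z(q) = 4*q
H(Y, B) = -4 (H(Y, B) = 1 - 5 = -4)
s(W, k) = 1/(4*W)
16984 - s(H(-9, 14), 184) = 16984 - 1/(4*(-4)) = 16984 - (-1)/(4*4) = 16984 - 1*(-1/16) = 16984 + 1/16 = 271745/16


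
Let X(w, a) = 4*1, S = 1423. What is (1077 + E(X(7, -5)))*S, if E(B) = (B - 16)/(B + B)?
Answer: 3060873/2 ≈ 1.5304e+6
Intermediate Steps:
X(w, a) = 4
E(B) = (-16 + B)/(2*B) (E(B) = (-16 + B)/((2*B)) = (-16 + B)*(1/(2*B)) = (-16 + B)/(2*B))
(1077 + E(X(7, -5)))*S = (1077 + (½)*(-16 + 4)/4)*1423 = (1077 + (½)*(¼)*(-12))*1423 = (1077 - 3/2)*1423 = (2151/2)*1423 = 3060873/2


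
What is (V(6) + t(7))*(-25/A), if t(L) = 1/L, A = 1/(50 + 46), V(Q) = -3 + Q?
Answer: -52800/7 ≈ -7542.9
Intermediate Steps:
A = 1/96 ≈ 0.010417
(V(6) + t(7))*(-25/A) = ((-3 + 6) + 1/7)*(-25/1/96) = (3 + ⅐)*(-25*96) = (22/7)*(-2400) = -52800/7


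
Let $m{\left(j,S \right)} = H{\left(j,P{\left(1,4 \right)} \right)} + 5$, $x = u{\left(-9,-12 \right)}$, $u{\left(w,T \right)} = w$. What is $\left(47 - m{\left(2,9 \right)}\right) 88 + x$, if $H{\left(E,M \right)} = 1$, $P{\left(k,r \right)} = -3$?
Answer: $3599$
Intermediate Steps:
$x = -9$
$m{\left(j,S \right)} = 6$ ($m{\left(j,S \right)} = 1 + 5 = 6$)
$\left(47 - m{\left(2,9 \right)}\right) 88 + x = \left(47 - 6\right) 88 - 9 = 41 \cdot 88 - 9 = 3608 - 9 = 3599$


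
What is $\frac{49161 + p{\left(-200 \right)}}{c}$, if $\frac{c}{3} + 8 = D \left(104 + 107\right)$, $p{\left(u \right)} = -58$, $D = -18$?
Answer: $- \frac{49103}{11418} \approx -4.3005$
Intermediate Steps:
$c = -11418$ ($c = -24 + 3 \left(- 18 \left(104 + 107\right)\right) = -24 + 3 \left(\left(-18\right) 211\right) = -24 + 3 \left(-3798\right) = -24 - 11394 = -11418$)
$\frac{49161 + p{\left(-200 \right)}}{c} = \frac{49161 - 58}{-11418} = 49103 \left(- \frac{1}{11418}\right) = - \frac{49103}{11418}$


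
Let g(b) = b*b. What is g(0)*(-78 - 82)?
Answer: 0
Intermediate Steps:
g(b) = b**2
g(0)*(-78 - 82) = 0**2*(-78 - 82) = 0*(-160) = 0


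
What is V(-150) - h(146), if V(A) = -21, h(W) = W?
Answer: -167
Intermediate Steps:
V(-150) - h(146) = -21 - 1*146 = -21 - 146 = -167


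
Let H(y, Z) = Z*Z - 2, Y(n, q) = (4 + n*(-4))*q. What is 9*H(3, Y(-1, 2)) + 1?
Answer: 2287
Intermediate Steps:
Y(n, q) = q*(4 - 4*n) (Y(n, q) = (4 - 4*n)*q = q*(4 - 4*n))
H(y, Z) = -2 + Z² (H(y, Z) = Z² - 2 = -2 + Z²)
9*H(3, Y(-1, 2)) + 1 = 9*(-2 + (4*2*(1 - 1*(-1)))²) + 1 = 9*(-2 + (4*2*(1 + 1))²) + 1 = 9*(-2 + (4*2*2)²) + 1 = 9*(-2 + 16²) + 1 = 9*(-2 + 256) + 1 = 9*254 + 1 = 2286 + 1 = 2287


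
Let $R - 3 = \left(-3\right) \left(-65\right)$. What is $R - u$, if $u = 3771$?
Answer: $-3573$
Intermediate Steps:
$R = 198$ ($R = 3 - -195 = 3 + 195 = 198$)
$R - u = 198 - 3771 = -3573$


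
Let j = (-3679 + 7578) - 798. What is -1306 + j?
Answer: 1795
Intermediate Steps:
j = 3101 (j = 3899 - 798 = 3101)
-1306 + j = -1306 + 3101 = 1795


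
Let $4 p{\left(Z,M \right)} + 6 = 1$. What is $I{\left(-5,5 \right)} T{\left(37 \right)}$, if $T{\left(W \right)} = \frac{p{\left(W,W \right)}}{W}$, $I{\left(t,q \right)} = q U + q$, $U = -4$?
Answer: $\frac{75}{148} \approx 0.50676$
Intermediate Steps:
$p{\left(Z,M \right)} = - \frac{5}{4}$ ($p{\left(Z,M \right)} = - \frac{3}{2} + \frac{1}{4} \cdot 1 = - \frac{3}{2} + \frac{1}{4} = - \frac{5}{4}$)
$I{\left(t,q \right)} = - 3 q$ ($I{\left(t,q \right)} = q \left(-4\right) + q = - 4 q + q = - 3 q$)
$T{\left(W \right)} = - \frac{5}{4 W}$
$I{\left(-5,5 \right)} T{\left(37 \right)} = \left(-3\right) 5 \left(- \frac{5}{4 \cdot 37}\right) = - 15 \left(\left(- \frac{5}{4}\right) \frac{1}{37}\right) = \left(-15\right) \left(- \frac{5}{148}\right) = \frac{75}{148}$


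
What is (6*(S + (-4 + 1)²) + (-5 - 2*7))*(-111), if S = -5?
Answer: -555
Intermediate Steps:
(6*(S + (-4 + 1)²) + (-5 - 2*7))*(-111) = (6*(-5 + (-4 + 1)²) + (-5 - 2*7))*(-111) = (6*(-5 + (-3)²) + (-5 - 14))*(-111) = (6*(-5 + 9) - 19)*(-111) = (6*4 - 19)*(-111) = (24 - 19)*(-111) = 5*(-111) = -555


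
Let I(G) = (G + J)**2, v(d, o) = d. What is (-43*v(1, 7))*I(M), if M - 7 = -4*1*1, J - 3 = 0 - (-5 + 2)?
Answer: -3483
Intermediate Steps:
J = 6 (J = 3 + (0 - (-5 + 2)) = 3 + (0 - 1*(-3)) = 3 + (0 + 3) = 3 + 3 = 6)
M = 3 (M = 7 - 4*1*1 = 7 - 4*1 = 7 - 4 = 3)
I(G) = (6 + G)**2 (I(G) = (G + 6)**2 = (6 + G)**2)
(-43*v(1, 7))*I(M) = (-43*1)*(6 + 3)**2 = -43*9**2 = -43*81 = -3483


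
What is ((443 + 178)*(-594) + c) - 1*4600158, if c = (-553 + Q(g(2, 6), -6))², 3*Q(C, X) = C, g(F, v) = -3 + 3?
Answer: -4663223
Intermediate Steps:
g(F, v) = 0
Q(C, X) = C/3
c = 305809 (c = (-553 + (⅓)*0)² = (-553 + 0)² = (-553)² = 305809)
((443 + 178)*(-594) + c) - 1*4600158 = ((443 + 178)*(-594) + 305809) - 1*4600158 = (621*(-594) + 305809) - 4600158 = (-368874 + 305809) - 4600158 = -63065 - 4600158 = -4663223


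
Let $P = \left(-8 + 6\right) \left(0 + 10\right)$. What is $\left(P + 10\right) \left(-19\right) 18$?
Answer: $3420$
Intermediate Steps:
$P = -20$ ($P = \left(-2\right) 10 = -20$)
$\left(P + 10\right) \left(-19\right) 18 = \left(-20 + 10\right) \left(-19\right) 18 = \left(-10\right) \left(-19\right) 18 = 190 \cdot 18 = 3420$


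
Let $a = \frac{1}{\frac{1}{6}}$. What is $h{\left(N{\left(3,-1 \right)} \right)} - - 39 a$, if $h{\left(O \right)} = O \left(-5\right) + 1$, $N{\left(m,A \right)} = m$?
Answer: $220$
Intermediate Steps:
$h{\left(O \right)} = 1 - 5 O$ ($h{\left(O \right)} = - 5 O + 1 = 1 - 5 O$)
$a = 6$ ($a = \frac{1}{\frac{1}{6}} = 6$)
$h{\left(N{\left(3,-1 \right)} \right)} - - 39 a = \left(1 - 15\right) - \left(-39\right) 6 = \left(1 - 15\right) - -234 = -14 + 234 = 220$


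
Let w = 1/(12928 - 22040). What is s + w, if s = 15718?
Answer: 143222415/9112 ≈ 15718.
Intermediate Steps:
w = -1/9112 (w = 1/(-9112) = -1/9112 ≈ -0.00010975)
s + w = 15718 - 1/9112 = 143222415/9112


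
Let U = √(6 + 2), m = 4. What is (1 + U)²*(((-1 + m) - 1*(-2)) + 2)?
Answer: 63 + 28*√2 ≈ 102.60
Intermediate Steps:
U = 2*√2 (U = √8 = 2*√2 ≈ 2.8284)
(1 + U)²*(((-1 + m) - 1*(-2)) + 2) = (1 + 2*√2)²*(((-1 + 4) - 1*(-2)) + 2) = (1 + 2*√2)²*((3 + 2) + 2) = (1 + 2*√2)²*(5 + 2) = (1 + 2*√2)²*7 = 7*(1 + 2*√2)²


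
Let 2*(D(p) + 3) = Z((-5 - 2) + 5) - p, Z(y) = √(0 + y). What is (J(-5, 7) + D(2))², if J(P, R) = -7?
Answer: (22 - I*√2)²/4 ≈ 120.5 - 15.556*I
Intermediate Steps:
Z(y) = √y
D(p) = -3 - p/2 + I*√2/2 (D(p) = -3 + (√((-5 - 2) + 5) - p)/2 = -3 + (√(-7 + 5) - p)/2 = -3 + (√(-2) - p)/2 = -3 + (I*√2 - p)/2 = -3 + (-p + I*√2)/2 = -3 + (-p/2 + I*√2/2) = -3 - p/2 + I*√2/2)
(J(-5, 7) + D(2))² = (-7 + (-3 - ½*2 + I*√2/2))² = (-7 + (-3 - 1 + I*√2/2))² = (-7 + (-4 + I*√2/2))² = (-11 + I*√2/2)²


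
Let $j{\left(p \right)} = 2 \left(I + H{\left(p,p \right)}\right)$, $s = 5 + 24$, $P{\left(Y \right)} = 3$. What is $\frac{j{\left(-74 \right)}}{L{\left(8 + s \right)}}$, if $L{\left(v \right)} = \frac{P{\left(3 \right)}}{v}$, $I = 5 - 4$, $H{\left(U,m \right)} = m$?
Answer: $- \frac{5402}{3} \approx -1800.7$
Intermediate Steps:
$I = 1$ ($I = 5 - 4 = 1$)
$s = 29$
$j{\left(p \right)} = 2 + 2 p$ ($j{\left(p \right)} = 2 \left(1 + p\right) = 2 + 2 p$)
$L{\left(v \right)} = \frac{3}{v}$
$\frac{j{\left(-74 \right)}}{L{\left(8 + s \right)}} = \frac{2 + 2 \left(-74\right)}{3 \frac{1}{8 + 29}} = \frac{2 - 148}{3 \cdot \frac{1}{37}} = - \frac{146}{3 \cdot \frac{1}{37}} = - \frac{146}{\frac{3}{37}} = \left(-146\right) \frac{37}{3} = - \frac{5402}{3}$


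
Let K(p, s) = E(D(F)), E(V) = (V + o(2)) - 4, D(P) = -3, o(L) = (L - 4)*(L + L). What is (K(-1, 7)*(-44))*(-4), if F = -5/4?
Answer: -2640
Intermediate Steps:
o(L) = 2*L*(-4 + L) (o(L) = (-4 + L)*(2*L) = 2*L*(-4 + L))
F = -5/4 (F = -5*¼ = -5/4 ≈ -1.2500)
E(V) = -12 + V (E(V) = (V + 2*2*(-4 + 2)) - 4 = (V + 2*2*(-2)) - 4 = (V - 8) - 4 = (-8 + V) - 4 = -12 + V)
K(p, s) = -15 (K(p, s) = -12 - 3 = -15)
(K(-1, 7)*(-44))*(-4) = -15*(-44)*(-4) = 660*(-4) = -2640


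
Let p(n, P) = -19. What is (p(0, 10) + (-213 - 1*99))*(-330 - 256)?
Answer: 193966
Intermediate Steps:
(p(0, 10) + (-213 - 1*99))*(-330 - 256) = (-19 + (-213 - 1*99))*(-330 - 256) = (-19 + (-213 - 99))*(-586) = (-19 - 312)*(-586) = -331*(-586) = 193966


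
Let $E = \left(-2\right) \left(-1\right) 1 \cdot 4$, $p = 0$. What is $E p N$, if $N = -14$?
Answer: $0$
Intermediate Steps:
$E = 8$ ($E = 2 \cdot 4 = 8$)
$E p N = 8 \cdot 0 \left(-14\right) = 0 \left(-14\right) = 0$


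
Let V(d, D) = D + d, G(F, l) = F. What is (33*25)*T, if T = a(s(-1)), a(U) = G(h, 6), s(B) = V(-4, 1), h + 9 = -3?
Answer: -9900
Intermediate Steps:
h = -12 (h = -9 - 3 = -12)
s(B) = -3 (s(B) = 1 - 4 = -3)
a(U) = -12
T = -12
(33*25)*T = (33*25)*(-12) = 825*(-12) = -9900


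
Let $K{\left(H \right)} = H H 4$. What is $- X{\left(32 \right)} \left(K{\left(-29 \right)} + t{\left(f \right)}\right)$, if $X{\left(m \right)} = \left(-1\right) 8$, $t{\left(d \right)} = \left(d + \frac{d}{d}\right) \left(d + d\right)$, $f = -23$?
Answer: $35008$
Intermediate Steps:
$t{\left(d \right)} = 2 d \left(1 + d\right)$ ($t{\left(d \right)} = \left(d + 1\right) 2 d = \left(1 + d\right) 2 d = 2 d \left(1 + d\right)$)
$K{\left(H \right)} = 4 H^{2}$ ($K{\left(H \right)} = H^{2} \cdot 4 = 4 H^{2}$)
$X{\left(m \right)} = -8$
$- X{\left(32 \right)} \left(K{\left(-29 \right)} + t{\left(f \right)}\right) = \left(-1\right) \left(-8\right) \left(4 \left(-29\right)^{2} + 2 \left(-23\right) \left(1 - 23\right)\right) = 8 \left(4 \cdot 841 + 2 \left(-23\right) \left(-22\right)\right) = 8 \left(3364 + 1012\right) = 8 \cdot 4376 = 35008$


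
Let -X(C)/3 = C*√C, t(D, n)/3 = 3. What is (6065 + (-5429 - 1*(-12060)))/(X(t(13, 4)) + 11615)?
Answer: 6348/5767 ≈ 1.1007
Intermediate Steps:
t(D, n) = 9 (t(D, n) = 3*3 = 9)
X(C) = -3*C^(3/2) (X(C) = -3*C*√C = -3*C^(3/2))
(6065 + (-5429 - 1*(-12060)))/(X(t(13, 4)) + 11615) = (6065 + (-5429 - 1*(-12060)))/(-3*9^(3/2) + 11615) = (6065 + (-5429 + 12060))/(-3*27 + 11615) = (6065 + 6631)/(-81 + 11615) = 12696/11534 = 12696*(1/11534) = 6348/5767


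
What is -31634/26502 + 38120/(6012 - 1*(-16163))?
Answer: 30877229/58768185 ≈ 0.52541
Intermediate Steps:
-31634/26502 + 38120/(6012 - 1*(-16163)) = -31634*1/26502 + 38120/(6012 + 16163) = -15817/13251 + 38120/22175 = -15817/13251 + 38120*(1/22175) = -15817/13251 + 7624/4435 = 30877229/58768185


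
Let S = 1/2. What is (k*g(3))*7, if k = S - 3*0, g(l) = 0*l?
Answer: 0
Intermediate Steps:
g(l) = 0
S = 1/2 ≈ 0.50000
k = 1/2 (k = 1/2 - 3*0 = 1/2 + 0 = 1/2 ≈ 0.50000)
(k*g(3))*7 = ((1/2)*0)*7 = 0*7 = 0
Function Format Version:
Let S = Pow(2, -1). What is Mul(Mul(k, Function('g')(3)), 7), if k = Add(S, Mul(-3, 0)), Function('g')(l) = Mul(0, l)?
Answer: 0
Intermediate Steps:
Function('g')(l) = 0
S = Rational(1, 2) ≈ 0.50000
k = Rational(1, 2) (k = Add(Rational(1, 2), Mul(-3, 0)) = Add(Rational(1, 2), 0) = Rational(1, 2) ≈ 0.50000)
Mul(Mul(k, Function('g')(3)), 7) = Mul(Mul(Rational(1, 2), 0), 7) = Mul(0, 7) = 0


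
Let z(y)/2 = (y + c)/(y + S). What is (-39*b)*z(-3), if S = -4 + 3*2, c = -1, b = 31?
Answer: -9672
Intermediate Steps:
S = 2 (S = -4 + 6 = 2)
z(y) = 2*(-1 + y)/(2 + y) (z(y) = 2*((y - 1)/(y + 2)) = 2*((-1 + y)/(2 + y)) = 2*(-1 + y)/(2 + y))
(-39*b)*z(-3) = (-39*31)*(2*(-1 - 3)/(2 - 3)) = -2418*(-4)/(-1) = -2418*(-1)*(-4) = -1209*8 = -9672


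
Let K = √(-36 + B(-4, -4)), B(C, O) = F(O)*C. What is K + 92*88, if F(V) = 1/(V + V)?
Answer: 8096 + I*√142/2 ≈ 8096.0 + 5.9582*I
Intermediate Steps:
F(V) = 1/(2*V)
B(C, O) = C/(2*O) (B(C, O) = (1/(2*O))*C = C/(2*O))
K = I*√142/2 (K = √(-36 + (½)*(-4)/(-4)) = √(-36 + (½)*(-4)*(-¼)) = √(-36 + ½) = √(-71/2) = I*√142/2 ≈ 5.9582*I)
K + 92*88 = I*√142/2 + 92*88 = I*√142/2 + 8096 = 8096 + I*√142/2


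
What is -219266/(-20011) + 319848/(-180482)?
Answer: 16586543942/1805812651 ≈ 9.1851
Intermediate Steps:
-219266/(-20011) + 319848/(-180482) = -219266*(-1/20011) + 319848*(-1/180482) = 219266/20011 - 159924/90241 = 16586543942/1805812651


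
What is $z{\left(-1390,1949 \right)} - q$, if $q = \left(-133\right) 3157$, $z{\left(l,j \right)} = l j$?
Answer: $-2289229$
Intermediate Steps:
$z{\left(l,j \right)} = j l$
$q = -419881$
$z{\left(-1390,1949 \right)} - q = 1949 \left(-1390\right) - -419881 = -2709110 + 419881 = -2289229$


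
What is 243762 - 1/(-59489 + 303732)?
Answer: 59537162165/244243 ≈ 2.4376e+5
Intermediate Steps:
243762 - 1/(-59489 + 303732) = 243762 - 1/244243 = 59537162165/244243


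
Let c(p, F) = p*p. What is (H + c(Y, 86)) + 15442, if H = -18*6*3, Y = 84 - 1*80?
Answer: 15134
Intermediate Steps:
Y = 4 (Y = 84 - 80 = 4)
c(p, F) = p**2
H = -324 (H = -108*3 = -324)
(H + c(Y, 86)) + 15442 = (-324 + 4**2) + 15442 = (-324 + 16) + 15442 = -308 + 15442 = 15134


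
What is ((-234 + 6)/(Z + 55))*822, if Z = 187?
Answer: -93708/121 ≈ -774.45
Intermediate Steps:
((-234 + 6)/(Z + 55))*822 = ((-234 + 6)/(187 + 55))*822 = -228/242*822 = -228*1/242*822 = -114/121*822 = -93708/121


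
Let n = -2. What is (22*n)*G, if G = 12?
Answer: -528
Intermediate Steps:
(22*n)*G = (22*(-2))*12 = -44*12 = -528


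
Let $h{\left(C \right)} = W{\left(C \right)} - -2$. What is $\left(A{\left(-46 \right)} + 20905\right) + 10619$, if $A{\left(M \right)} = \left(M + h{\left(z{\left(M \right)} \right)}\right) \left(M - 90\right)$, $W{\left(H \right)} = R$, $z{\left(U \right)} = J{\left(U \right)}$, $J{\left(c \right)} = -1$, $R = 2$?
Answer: $37236$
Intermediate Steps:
$z{\left(U \right)} = -1$
$W{\left(H \right)} = 2$
$h{\left(C \right)} = 4$ ($h{\left(C \right)} = 2 - -2 = 2 + 2 = 4$)
$A{\left(M \right)} = \left(-90 + M\right) \left(4 + M\right)$ ($A{\left(M \right)} = \left(M + 4\right) \left(M - 90\right) = \left(4 + M\right) \left(-90 + M\right) = \left(-90 + M\right) \left(4 + M\right)$)
$\left(A{\left(-46 \right)} + 20905\right) + 10619 = \left(\left(-360 + \left(-46\right)^{2} - -3956\right) + 20905\right) + 10619 = \left(\left(-360 + 2116 + 3956\right) + 20905\right) + 10619 = \left(5712 + 20905\right) + 10619 = 26617 + 10619 = 37236$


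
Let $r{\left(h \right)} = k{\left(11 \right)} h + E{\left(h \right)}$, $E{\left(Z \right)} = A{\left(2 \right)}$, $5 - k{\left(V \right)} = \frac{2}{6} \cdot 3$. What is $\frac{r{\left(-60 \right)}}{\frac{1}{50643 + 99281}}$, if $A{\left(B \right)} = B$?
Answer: $-35681912$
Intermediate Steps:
$k{\left(V \right)} = 4$ ($k{\left(V \right)} = 5 - \frac{2}{6} \cdot 3 = 5 - 2 \cdot \frac{1}{6} \cdot 3 = 5 - \frac{1}{3} \cdot 3 = 5 - 1 = 4$)
$E{\left(Z \right)} = 2$
$r{\left(h \right)} = 2 + 4 h$ ($r{\left(h \right)} = 4 h + 2 = 2 + 4 h$)
$\frac{r{\left(-60 \right)}}{\frac{1}{50643 + 99281}} = \frac{2 + 4 \left(-60\right)}{\frac{1}{50643 + 99281}} = \frac{2 - 240}{\frac{1}{149924}} = - 238 \frac{1}{\frac{1}{149924}} = \left(-238\right) 149924 = -35681912$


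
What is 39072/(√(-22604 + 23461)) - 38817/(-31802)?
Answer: 38817/31802 + 39072*√857/857 ≈ 1335.9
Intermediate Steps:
39072/(√(-22604 + 23461)) - 38817/(-31802) = 39072/(√857) - 38817*(-1/31802) = 39072*(√857/857) + 38817/31802 = 39072*√857/857 + 38817/31802 = 38817/31802 + 39072*√857/857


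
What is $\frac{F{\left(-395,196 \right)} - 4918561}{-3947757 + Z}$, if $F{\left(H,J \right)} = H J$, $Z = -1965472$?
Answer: $\frac{4995981}{5913229} \approx 0.84488$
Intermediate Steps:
$\frac{F{\left(-395,196 \right)} - 4918561}{-3947757 + Z} = \frac{\left(-395\right) 196 - 4918561}{-3947757 - 1965472} = \frac{-77420 - 4918561}{-5913229} = \left(-4995981\right) \left(- \frac{1}{5913229}\right) = \frac{4995981}{5913229}$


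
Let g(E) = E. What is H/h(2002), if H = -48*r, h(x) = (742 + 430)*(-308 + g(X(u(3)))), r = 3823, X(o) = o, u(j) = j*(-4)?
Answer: 11469/23440 ≈ 0.48929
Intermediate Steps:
u(j) = -4*j
h(x) = -375040 (h(x) = (742 + 430)*(-308 - 4*3) = 1172*(-308 - 12) = 1172*(-320) = -375040)
H = -183504 (H = -48*3823 = -183504)
H/h(2002) = -183504/(-375040) = -183504*(-1/375040) = 11469/23440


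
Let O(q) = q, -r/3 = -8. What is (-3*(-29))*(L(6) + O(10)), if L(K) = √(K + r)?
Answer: 870 + 87*√30 ≈ 1346.5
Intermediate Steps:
r = 24 (r = -3*(-8) = 24)
L(K) = √(24 + K) (L(K) = √(K + 24) = √(24 + K))
(-3*(-29))*(L(6) + O(10)) = (-3*(-29))*(√(24 + 6) + 10) = 87*(√30 + 10) = 87*(10 + √30) = 870 + 87*√30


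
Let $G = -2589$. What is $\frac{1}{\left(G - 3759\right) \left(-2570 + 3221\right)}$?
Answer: $- \frac{1}{4132548} \approx -2.4198 \cdot 10^{-7}$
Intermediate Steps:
$\frac{1}{\left(G - 3759\right) \left(-2570 + 3221\right)} = \frac{1}{\left(-2589 - 3759\right) \left(-2570 + 3221\right)} = \frac{1}{\left(-6348\right) 651} = \frac{1}{-4132548} = - \frac{1}{4132548}$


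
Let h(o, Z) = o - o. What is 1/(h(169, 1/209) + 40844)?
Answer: 1/40844 ≈ 2.4483e-5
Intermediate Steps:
h(o, Z) = 0
1/(h(169, 1/209) + 40844) = 1/(0 + 40844) = 1/40844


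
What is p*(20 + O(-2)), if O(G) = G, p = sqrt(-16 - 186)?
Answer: 18*I*sqrt(202) ≈ 255.83*I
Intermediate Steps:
p = I*sqrt(202) (p = sqrt(-202) = I*sqrt(202) ≈ 14.213*I)
p*(20 + O(-2)) = (I*sqrt(202))*(20 - 2) = (I*sqrt(202))*18 = 18*I*sqrt(202)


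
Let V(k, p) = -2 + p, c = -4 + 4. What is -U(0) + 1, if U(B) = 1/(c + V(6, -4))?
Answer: 7/6 ≈ 1.1667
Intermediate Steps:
c = 0
U(B) = -⅙ (U(B) = 1/(0 + (-2 - 4)) = 1/(0 - 6) = 1/(-6) = -⅙)
-U(0) + 1 = -1*(-⅙) + 1 = ⅙ + 1 = 7/6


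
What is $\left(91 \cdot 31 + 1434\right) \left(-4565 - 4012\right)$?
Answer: $-36495135$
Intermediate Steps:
$\left(91 \cdot 31 + 1434\right) \left(-4565 - 4012\right) = \left(2821 + 1434\right) \left(-8577\right) = 4255 \left(-8577\right) = -36495135$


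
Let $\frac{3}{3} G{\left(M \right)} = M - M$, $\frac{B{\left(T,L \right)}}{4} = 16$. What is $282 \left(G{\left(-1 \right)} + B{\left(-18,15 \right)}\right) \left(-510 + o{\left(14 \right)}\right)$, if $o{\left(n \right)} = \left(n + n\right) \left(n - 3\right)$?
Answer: $-3645696$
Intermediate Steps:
$B{\left(T,L \right)} = 64$ ($B{\left(T,L \right)} = 4 \cdot 16 = 64$)
$o{\left(n \right)} = 2 n \left(-3 + n\right)$
$G{\left(M \right)} = 0$ ($G{\left(M \right)} = M - M = 0$)
$282 \left(G{\left(-1 \right)} + B{\left(-18,15 \right)}\right) \left(-510 + o{\left(14 \right)}\right) = 282 \left(0 + 64\right) \left(-510 + 2 \cdot 14 \left(-3 + 14\right)\right) = 282 \cdot 64 \left(-510 + 2 \cdot 14 \cdot 11\right) = 282 \cdot 64 \left(-510 + 308\right) = 282 \cdot 64 \left(-202\right) = 282 \left(-12928\right) = -3645696$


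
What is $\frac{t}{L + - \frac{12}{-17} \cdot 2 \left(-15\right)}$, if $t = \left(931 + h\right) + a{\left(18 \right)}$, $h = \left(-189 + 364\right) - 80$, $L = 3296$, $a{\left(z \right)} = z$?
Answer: $\frac{4437}{13918} \approx 0.3188$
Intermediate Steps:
$h = 95$ ($h = 175 - 80 = 95$)
$t = 1044$ ($t = \left(931 + 95\right) + 18 = 1026 + 18 = 1044$)
$\frac{t}{L + - \frac{12}{-17} \cdot 2 \left(-15\right)} = \frac{1044}{3296 + - \frac{12}{-17} \cdot 2 \left(-15\right)} = \frac{1044}{3296 + \left(-12\right) \left(- \frac{1}{17}\right) 2 \left(-15\right)} = \frac{1044}{3296 + \frac{12}{17} \cdot 2 \left(-15\right)} = \frac{1044}{3296 + \frac{24}{17} \left(-15\right)} = \frac{1044}{3296 - \frac{360}{17}} = \frac{1044}{\frac{55672}{17}} = 1044 \cdot \frac{17}{55672} = \frac{4437}{13918}$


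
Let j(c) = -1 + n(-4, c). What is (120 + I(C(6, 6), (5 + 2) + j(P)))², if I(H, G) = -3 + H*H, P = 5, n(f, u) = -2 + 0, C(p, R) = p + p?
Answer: 68121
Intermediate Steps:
C(p, R) = 2*p
n(f, u) = -2
j(c) = -3 (j(c) = -1 - 2 = -3)
I(H, G) = -3 + H²
(120 + I(C(6, 6), (5 + 2) + j(P)))² = (120 + (-3 + (2*6)²))² = (120 + (-3 + 12²))² = (120 + (-3 + 144))² = (120 + 141)² = 261² = 68121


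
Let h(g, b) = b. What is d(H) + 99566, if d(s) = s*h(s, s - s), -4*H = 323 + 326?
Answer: 99566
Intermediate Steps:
H = -649/4 (H = -(323 + 326)/4 = -¼*649 = -649/4 ≈ -162.25)
d(s) = 0 (d(s) = s*(s - s) = s*0 = 0)
d(H) + 99566 = 0 + 99566 = 99566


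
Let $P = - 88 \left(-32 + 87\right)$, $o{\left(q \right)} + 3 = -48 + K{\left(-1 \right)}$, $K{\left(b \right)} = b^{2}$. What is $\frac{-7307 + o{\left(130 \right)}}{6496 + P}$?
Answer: $- \frac{7357}{1656} \approx -4.4426$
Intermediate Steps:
$o{\left(q \right)} = -50$ ($o{\left(q \right)} = -3 - \left(48 - \left(-1\right)^{2}\right) = -3 + \left(-48 + 1\right) = -3 - 47 = -50$)
$P = -4840$ ($P = \left(-88\right) 55 = -4840$)
$\frac{-7307 + o{\left(130 \right)}}{6496 + P} = \frac{-7307 - 50}{6496 - 4840} = - \frac{7357}{1656}$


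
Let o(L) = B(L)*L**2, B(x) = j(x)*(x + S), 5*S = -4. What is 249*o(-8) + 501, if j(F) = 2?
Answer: -1399863/5 ≈ -2.7997e+5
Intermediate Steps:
S = -4/5 (S = (1/5)*(-4) = -4/5 ≈ -0.80000)
B(x) = -8/5 + 2*x (B(x) = 2*(x - 4/5) = 2*(-4/5 + x) = -8/5 + 2*x)
o(L) = L**2*(-8/5 + 2*L) (o(L) = (-8/5 + 2*L)*L**2 = L**2*(-8/5 + 2*L))
249*o(-8) + 501 = 249*((-8)**2*(-8/5 + 2*(-8))) + 501 = 249*(64*(-8/5 - 16)) + 501 = 249*(64*(-88/5)) + 501 = 249*(-5632/5) + 501 = -1402368/5 + 501 = -1399863/5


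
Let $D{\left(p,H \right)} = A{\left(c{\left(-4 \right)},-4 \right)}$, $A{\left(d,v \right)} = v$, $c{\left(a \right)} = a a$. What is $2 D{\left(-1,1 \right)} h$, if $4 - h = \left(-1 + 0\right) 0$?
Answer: $-32$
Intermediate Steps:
$c{\left(a \right)} = a^{2}$
$h = 4$ ($h = 4 - \left(-1 + 0\right) 0 = 4 - \left(-1\right) 0 = 4 - 0 = 4 + 0 = 4$)
$D{\left(p,H \right)} = -4$
$2 D{\left(-1,1 \right)} h = 2 \left(-4\right) 4 = \left(-8\right) 4 = -32$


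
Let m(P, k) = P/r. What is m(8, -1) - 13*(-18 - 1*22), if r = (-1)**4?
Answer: 528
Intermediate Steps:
r = 1
m(P, k) = P (m(P, k) = P/1 = P*1 = P)
m(8, -1) - 13*(-18 - 1*22) = 8 - 13*(-18 - 1*22) = 8 - 13*(-18 - 22) = 8 - 13*(-40) = 8 + 520 = 528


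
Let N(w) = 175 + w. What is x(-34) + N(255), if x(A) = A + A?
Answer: 362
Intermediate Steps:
x(A) = 2*A
x(-34) + N(255) = 2*(-34) + (175 + 255) = -68 + 430 = 362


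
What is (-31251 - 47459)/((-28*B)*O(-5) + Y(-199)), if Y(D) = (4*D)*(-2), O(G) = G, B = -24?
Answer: 2315/52 ≈ 44.519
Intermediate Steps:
Y(D) = -8*D
(-31251 - 47459)/((-28*B)*O(-5) + Y(-199)) = (-31251 - 47459)/(-28*(-24)*(-5) - 8*(-199)) = -78710/(672*(-5) + 1592) = -78710/(-3360 + 1592) = -78710/(-1768) = -78710*(-1/1768) = 2315/52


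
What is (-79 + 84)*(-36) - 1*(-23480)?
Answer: 23300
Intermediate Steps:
(-79 + 84)*(-36) - 1*(-23480) = 5*(-36) + 23480 = -180 + 23480 = 23300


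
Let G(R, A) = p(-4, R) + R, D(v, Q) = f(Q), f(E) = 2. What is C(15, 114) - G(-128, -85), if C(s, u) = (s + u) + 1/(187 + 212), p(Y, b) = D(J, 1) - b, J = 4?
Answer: 50674/399 ≈ 127.00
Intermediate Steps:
D(v, Q) = 2
p(Y, b) = 2 - b
G(R, A) = 2 (G(R, A) = (2 - R) + R = 2)
C(s, u) = 1/399 + s + u (C(s, u) = (s + u) + 1/399 = 1/399 + s + u)
C(15, 114) - G(-128, -85) = (1/399 + 15 + 114) - 1*2 = 51472/399 - 2 = 50674/399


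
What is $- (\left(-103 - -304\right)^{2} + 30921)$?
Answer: $-71322$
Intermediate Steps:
$- (\left(-103 - -304\right)^{2} + 30921) = - (\left(-103 + 304\right)^{2} + 30921) = - (201^{2} + 30921) = - (40401 + 30921) = \left(-1\right) 71322 = -71322$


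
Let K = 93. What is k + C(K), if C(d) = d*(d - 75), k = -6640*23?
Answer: -151046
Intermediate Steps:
k = -152720
C(d) = d*(-75 + d)
k + C(K) = -152720 + 93*(-75 + 93) = -152720 + 93*18 = -152720 + 1674 = -151046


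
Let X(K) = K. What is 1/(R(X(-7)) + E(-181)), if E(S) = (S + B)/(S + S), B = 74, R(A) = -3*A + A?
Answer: 362/5175 ≈ 0.069952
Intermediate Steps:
R(A) = -2*A
E(S) = (74 + S)/(2*S) (E(S) = (S + 74)/(S + S) = (74 + S)/((2*S)) = (74 + S)*(1/(2*S)) = (74 + S)/(2*S))
1/(R(X(-7)) + E(-181)) = 1/(-2*(-7) + (½)*(74 - 181)/(-181)) = 1/(14 + (½)*(-1/181)*(-107)) = 1/(14 + 107/362) = 1/(5175/362) = 362/5175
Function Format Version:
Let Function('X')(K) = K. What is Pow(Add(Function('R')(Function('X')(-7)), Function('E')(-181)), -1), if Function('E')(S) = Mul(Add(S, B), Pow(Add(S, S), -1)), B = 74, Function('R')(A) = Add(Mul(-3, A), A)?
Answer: Rational(362, 5175) ≈ 0.069952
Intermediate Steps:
Function('R')(A) = Mul(-2, A)
Function('E')(S) = Mul(Rational(1, 2), Pow(S, -1), Add(74, S)) (Function('E')(S) = Mul(Add(S, 74), Pow(Add(S, S), -1)) = Mul(Add(74, S), Pow(Mul(2, S), -1)) = Mul(Add(74, S), Mul(Rational(1, 2), Pow(S, -1))) = Mul(Rational(1, 2), Pow(S, -1), Add(74, S)))
Pow(Add(Function('R')(Function('X')(-7)), Function('E')(-181)), -1) = Pow(Add(Mul(-2, -7), Mul(Rational(1, 2), Pow(-181, -1), Add(74, -181))), -1) = Pow(Add(14, Mul(Rational(1, 2), Rational(-1, 181), -107)), -1) = Pow(Add(14, Rational(107, 362)), -1) = Pow(Rational(5175, 362), -1) = Rational(362, 5175)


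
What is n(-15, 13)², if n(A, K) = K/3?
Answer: 169/9 ≈ 18.778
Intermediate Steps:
n(A, K) = K/3 (n(A, K) = K*(⅓) = K/3)
n(-15, 13)² = ((⅓)*13)² = (13/3)² = 169/9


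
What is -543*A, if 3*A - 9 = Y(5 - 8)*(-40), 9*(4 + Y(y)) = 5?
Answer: -239101/9 ≈ -26567.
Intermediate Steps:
Y(y) = -31/9 (Y(y) = -4 + (⅑)*5 = -4 + 5/9 = -31/9)
A = 1321/27 (A = 3 + (-31/9*(-40))/3 = 3 + (⅓)*(1240/9) = 3 + 1240/27 = 1321/27 ≈ 48.926)
-543*A = -543*1321/27 = -239101/9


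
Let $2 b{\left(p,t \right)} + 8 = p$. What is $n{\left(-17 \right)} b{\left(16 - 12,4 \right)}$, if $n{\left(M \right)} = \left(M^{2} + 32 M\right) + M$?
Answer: $544$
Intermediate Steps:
$n{\left(M \right)} = M^{2} + 33 M$
$b{\left(p,t \right)} = -4 + \frac{p}{2}$
$n{\left(-17 \right)} b{\left(16 - 12,4 \right)} = - 17 \left(33 - 17\right) \left(-4 + \frac{16 - 12}{2}\right) = \left(-17\right) 16 \left(-4 + \frac{1}{2} \cdot 4\right) = - 272 \left(-4 + 2\right) = \left(-272\right) \left(-2\right) = 544$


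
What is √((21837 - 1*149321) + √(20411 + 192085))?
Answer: 2*√(-31871 + √13281) ≈ 356.4*I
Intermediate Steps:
√((21837 - 1*149321) + √(20411 + 192085)) = √((21837 - 149321) + √212496) = √(-127484 + 4*√13281)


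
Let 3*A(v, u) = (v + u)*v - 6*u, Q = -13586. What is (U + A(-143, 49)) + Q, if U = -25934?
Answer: -105412/3 ≈ -35137.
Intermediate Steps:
A(v, u) = -2*u + v*(u + v)/3 (A(v, u) = ((v + u)*v - 6*u)/3 = ((u + v)*v - 6*u)/3 = (v*(u + v) - 6*u)/3 = (-6*u + v*(u + v))/3 = -2*u + v*(u + v)/3)
(U + A(-143, 49)) + Q = (-25934 + (-2*49 + (1/3)*(-143)**2 + (1/3)*49*(-143))) - 13586 = (-25934 + (-98 + (1/3)*20449 - 7007/3)) - 13586 = (-25934 + (-98 + 20449/3 - 7007/3)) - 13586 = (-25934 + 13148/3) - 13586 = -64654/3 - 13586 = -105412/3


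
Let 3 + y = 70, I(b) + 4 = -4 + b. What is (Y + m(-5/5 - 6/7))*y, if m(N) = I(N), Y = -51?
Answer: -28542/7 ≈ -4077.4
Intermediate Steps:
I(b) = -8 + b (I(b) = -4 + (-4 + b) = -8 + b)
y = 67 (y = -3 + 70 = 67)
m(N) = -8 + N
(Y + m(-5/5 - 6/7))*y = (-51 + (-8 + (-5/5 - 6/7)))*67 = (-51 + (-8 + (-5*⅕ - 6*⅐)))*67 = (-51 + (-8 + (-1 - 6/7)))*67 = (-51 + (-8 - 13/7))*67 = (-51 - 69/7)*67 = -426/7*67 = -28542/7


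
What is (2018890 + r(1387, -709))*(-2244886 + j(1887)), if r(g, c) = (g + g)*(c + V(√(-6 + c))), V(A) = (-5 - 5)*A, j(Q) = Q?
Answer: -116914079876 + 62220792260*I*√715 ≈ -1.1691e+11 + 1.6638e+12*I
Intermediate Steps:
V(A) = -10*A
r(g, c) = 2*g*(c - 10*√(-6 + c)) (r(g, c) = (g + g)*(c - 10*√(-6 + c)) = (2*g)*(c - 10*√(-6 + c)) = 2*g*(c - 10*√(-6 + c)))
(2018890 + r(1387, -709))*(-2244886 + j(1887)) = (2018890 + 2*1387*(-709 - 10*√(-6 - 709)))*(-2244886 + 1887) = (2018890 + 2*1387*(-709 - 10*I*√715))*(-2242999) = (2018890 + (-1966766 - 27740*I*√715))*(-2242999) = (52124 - 27740*I*√715)*(-2242999) = -116914079876 + 62220792260*I*√715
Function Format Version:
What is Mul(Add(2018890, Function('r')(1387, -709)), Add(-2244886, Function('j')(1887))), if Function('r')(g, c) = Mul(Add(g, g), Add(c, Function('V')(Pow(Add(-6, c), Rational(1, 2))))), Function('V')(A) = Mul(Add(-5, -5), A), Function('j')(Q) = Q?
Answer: Add(-116914079876, Mul(62220792260, I, Pow(715, Rational(1, 2)))) ≈ Add(-1.1691e+11, Mul(1.6638e+12, I))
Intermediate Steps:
Function('V')(A) = Mul(-10, A)
Function('r')(g, c) = Mul(2, g, Add(c, Mul(-10, Pow(Add(-6, c), Rational(1, 2))))) (Function('r')(g, c) = Mul(Add(g, g), Add(c, Mul(-10, Pow(Add(-6, c), Rational(1, 2))))) = Mul(Mul(2, g), Add(c, Mul(-10, Pow(Add(-6, c), Rational(1, 2))))) = Mul(2, g, Add(c, Mul(-10, Pow(Add(-6, c), Rational(1, 2))))))
Mul(Add(2018890, Function('r')(1387, -709)), Add(-2244886, Function('j')(1887))) = Mul(Add(2018890, Mul(2, 1387, Add(-709, Mul(-10, Pow(Add(-6, -709), Rational(1, 2)))))), Add(-2244886, 1887)) = Mul(Add(2018890, Mul(2, 1387, Add(-709, Mul(-10, Pow(-715, Rational(1, 2)))))), -2242999) = Mul(Add(2018890, Mul(2, 1387, Add(-709, Mul(-10, Mul(I, Pow(715, Rational(1, 2))))))), -2242999) = Mul(Add(2018890, Mul(2, 1387, Add(-709, Mul(-10, I, Pow(715, Rational(1, 2)))))), -2242999) = Mul(Add(2018890, Add(-1966766, Mul(-27740, I, Pow(715, Rational(1, 2))))), -2242999) = Mul(Add(52124, Mul(-27740, I, Pow(715, Rational(1, 2)))), -2242999) = Add(-116914079876, Mul(62220792260, I, Pow(715, Rational(1, 2))))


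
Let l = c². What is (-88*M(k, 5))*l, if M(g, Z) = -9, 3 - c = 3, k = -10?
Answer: 0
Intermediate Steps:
c = 0 (c = 3 - 1*3 = 3 - 3 = 0)
l = 0 (l = 0² = 0)
(-88*M(k, 5))*l = -88*(-9)*0 = 792*0 = 0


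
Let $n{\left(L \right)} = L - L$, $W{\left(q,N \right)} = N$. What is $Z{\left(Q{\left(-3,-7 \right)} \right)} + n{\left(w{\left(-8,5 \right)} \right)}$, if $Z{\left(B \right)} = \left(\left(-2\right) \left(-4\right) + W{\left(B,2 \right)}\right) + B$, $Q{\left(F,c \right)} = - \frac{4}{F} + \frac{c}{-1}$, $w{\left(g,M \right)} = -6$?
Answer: $\frac{55}{3} \approx 18.333$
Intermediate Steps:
$Q{\left(F,c \right)} = - c - \frac{4}{F}$ ($Q{\left(F,c \right)} = - \frac{4}{F} + c \left(-1\right) = - \frac{4}{F} - c = - c - \frac{4}{F}$)
$n{\left(L \right)} = 0$
$Z{\left(B \right)} = 10 + B$ ($Z{\left(B \right)} = \left(\left(-2\right) \left(-4\right) + 2\right) + B = \left(8 + 2\right) + B = 10 + B$)
$Z{\left(Q{\left(-3,-7 \right)} \right)} + n{\left(w{\left(-8,5 \right)} \right)} = \left(10 - \left(-7 + \frac{4}{-3}\right)\right) + 0 = \left(10 + \left(7 - - \frac{4}{3}\right)\right) + 0 = \left(10 + \left(7 + \frac{4}{3}\right)\right) + 0 = \left(10 + \frac{25}{3}\right) + 0 = \frac{55}{3} + 0 = \frac{55}{3}$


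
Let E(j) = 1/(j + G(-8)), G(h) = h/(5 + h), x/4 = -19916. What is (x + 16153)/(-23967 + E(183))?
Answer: 5053661/1907088 ≈ 2.6499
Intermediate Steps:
x = -79664 (x = 4*(-19916) = -79664)
G(h) = h/(5 + h)
E(j) = 1/(8/3 + j) (E(j) = 1/(j - 8/(5 - 8)) = 1/(j - 8/(-3)) = 1/(j - 8*(-⅓)) = 1/(j + 8/3) = 1/(8/3 + j))
(x + 16153)/(-23967 + E(183)) = (-79664 + 16153)/(-23967 + 3/(8 + 3*183)) = -63511/(-23967 + 3/(8 + 549)) = -63511/(-23967 + 3/557) = -63511/(-13349616/557) = -63511*(-557/13349616) = 5053661/1907088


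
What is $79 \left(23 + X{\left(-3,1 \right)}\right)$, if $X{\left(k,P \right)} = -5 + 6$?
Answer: $1896$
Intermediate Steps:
$X{\left(k,P \right)} = 1$
$79 \left(23 + X{\left(-3,1 \right)}\right) = 79 \left(23 + 1\right) = 79 \cdot 24 = 1896$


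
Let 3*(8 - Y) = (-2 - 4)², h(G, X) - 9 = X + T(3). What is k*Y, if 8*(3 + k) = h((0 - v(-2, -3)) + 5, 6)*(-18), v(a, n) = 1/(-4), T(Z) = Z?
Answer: 174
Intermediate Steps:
v(a, n) = -¼
h(G, X) = 12 + X (h(G, X) = 9 + (X + 3) = 9 + (3 + X) = 12 + X)
Y = -4 (Y = 8 - (-2 - 4)²/3 = 8 - ⅓*(-6)² = 8 - ⅓*36 = 8 - 12 = -4)
k = -87/2 (k = -3 + ((12 + 6)*(-18))/8 = -3 + (18*(-18))/8 = -3 + (⅛)*(-324) = -3 - 81/2 = -87/2 ≈ -43.500)
k*Y = -87/2*(-4) = 174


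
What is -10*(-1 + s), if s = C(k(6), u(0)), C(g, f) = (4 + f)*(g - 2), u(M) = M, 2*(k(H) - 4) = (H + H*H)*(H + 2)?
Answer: -6790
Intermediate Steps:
k(H) = 4 + (2 + H)*(H + H²)/2 (k(H) = 4 + ((H + H*H)*(H + 2))/2 = 4 + ((H + H²)*(2 + H))/2 = 4 + ((2 + H)*(H + H²))/2 = 4 + (2 + H)*(H + H²)/2)
C(g, f) = (-2 + g)*(4 + f) (C(g, f) = (4 + f)*(-2 + g) = (-2 + g)*(4 + f))
s = 680 (s = -8 - 2*0 + 4*(4 + 6 + (½)*6³ + (3/2)*6²) + 0*(4 + 6 + (½)*6³ + (3/2)*6²) = -8 + 0 + 4*(4 + 6 + (½)*216 + (3/2)*36) + 0*(4 + 6 + (½)*216 + (3/2)*36) = -8 + 0 + 4*(4 + 6 + 108 + 54) + 0*(4 + 6 + 108 + 54) = -8 + 0 + 4*172 + 0*172 = -8 + 0 + 688 + 0 = 680)
-10*(-1 + s) = -10*(-1 + 680) = -10*679 = -6790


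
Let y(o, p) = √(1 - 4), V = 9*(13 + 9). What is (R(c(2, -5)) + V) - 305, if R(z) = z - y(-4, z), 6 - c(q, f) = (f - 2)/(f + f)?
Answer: -1017/10 - I*√3 ≈ -101.7 - 1.732*I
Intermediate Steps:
V = 198 (V = 9*22 = 198)
c(q, f) = 6 - (-2 + f)/(2*f) (c(q, f) = 6 - (f - 2)/(f + f) = 6 - (-2 + f)/(2*f))
y(o, p) = I*√3 (y(o, p) = √(-3) = I*√3)
R(z) = z - I*√3
(R(c(2, -5)) + V) - 305 = (((11/2 + 1/(-5)) - I*√3) + 198) - 305 = (((11/2 - ⅕) - I*√3) + 198) - 305 = ((53/10 - I*√3) + 198) - 305 = (2033/10 - I*√3) - 305 = -1017/10 - I*√3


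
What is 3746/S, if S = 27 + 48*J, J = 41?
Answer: 3746/1995 ≈ 1.8777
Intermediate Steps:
S = 1995 (S = 27 + 48*41 = 27 + 1968 = 1995)
3746/S = 3746/1995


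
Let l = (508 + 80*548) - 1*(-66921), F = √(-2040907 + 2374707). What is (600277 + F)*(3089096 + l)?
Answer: 1921105501105 + 32003650*√3338 ≈ 1.9230e+12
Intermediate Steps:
F = 10*√3338 (F = √333800 = 10*√3338 ≈ 577.75)
l = 111269 (l = (508 + 43840) + 66921 = 44348 + 66921 = 111269)
(600277 + F)*(3089096 + l) = (600277 + 10*√3338)*(3089096 + 111269) = (600277 + 10*√3338)*3200365 = 1921105501105 + 32003650*√3338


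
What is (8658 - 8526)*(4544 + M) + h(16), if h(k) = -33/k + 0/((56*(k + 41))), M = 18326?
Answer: 48301407/16 ≈ 3.0188e+6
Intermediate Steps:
h(k) = -33/k (h(k) = -33/k + 0/((56*(41 + k))) = -33/k + 0/(2296 + 56*k) = -33/k + 0 = -33/k)
(8658 - 8526)*(4544 + M) + h(16) = (8658 - 8526)*(4544 + 18326) - 33/16 = 132*22870 - 33*1/16 = 3018840 - 33/16 = 48301407/16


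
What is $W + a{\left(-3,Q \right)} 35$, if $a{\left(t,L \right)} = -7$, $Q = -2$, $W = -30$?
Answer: $-275$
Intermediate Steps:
$W + a{\left(-3,Q \right)} 35 = -30 - 245 = -275$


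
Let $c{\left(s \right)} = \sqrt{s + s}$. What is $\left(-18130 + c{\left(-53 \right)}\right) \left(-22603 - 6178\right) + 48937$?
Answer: $521848467 - 28781 i \sqrt{106} \approx 5.2185 \cdot 10^{8} - 2.9632 \cdot 10^{5} i$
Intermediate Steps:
$c{\left(s \right)} = \sqrt{2} \sqrt{s}$ ($c{\left(s \right)} = \sqrt{2 s} = \sqrt{2} \sqrt{s}$)
$\left(-18130 + c{\left(-53 \right)}\right) \left(-22603 - 6178\right) + 48937 = \left(-18130 + \sqrt{2} \sqrt{-53}\right) \left(-22603 - 6178\right) + 48937 = \left(-18130 + \sqrt{2} i \sqrt{53}\right) \left(-28781\right) + 48937 = \left(-18130 + i \sqrt{106}\right) \left(-28781\right) + 48937 = \left(521799530 - 28781 i \sqrt{106}\right) + 48937 = 521848467 - 28781 i \sqrt{106}$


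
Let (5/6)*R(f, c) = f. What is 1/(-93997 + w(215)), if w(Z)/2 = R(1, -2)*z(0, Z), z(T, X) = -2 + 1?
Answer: -5/469997 ≈ -1.0638e-5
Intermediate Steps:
R(f, c) = 6*f/5
z(T, X) = -1
w(Z) = -12/5 (w(Z) = 2*(((6/5)*1)*(-1)) = 2*((6/5)*(-1)) = 2*(-6/5) = -12/5)
1/(-93997 + w(215)) = 1/(-93997 - 12/5) = 1/(-469997/5) = -5/469997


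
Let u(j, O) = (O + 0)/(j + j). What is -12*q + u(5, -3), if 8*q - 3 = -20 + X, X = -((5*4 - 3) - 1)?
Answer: 246/5 ≈ 49.200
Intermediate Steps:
X = -16 (X = -((20 - 3) - 1) = -(17 - 1) = -1*16 = -16)
q = -33/8 (q = 3/8 + (-20 - 16)/8 = 3/8 + (⅛)*(-36) = 3/8 - 9/2 = -33/8 ≈ -4.1250)
u(j, O) = O/(2*j) (u(j, O) = O/((2*j)) = O*(1/(2*j)) = O/(2*j))
-12*q + u(5, -3) = -12*(-33/8) + (½)*(-3)/5 = 99/2 + (½)*(-3)*(⅕) = 99/2 - 3/10 = 246/5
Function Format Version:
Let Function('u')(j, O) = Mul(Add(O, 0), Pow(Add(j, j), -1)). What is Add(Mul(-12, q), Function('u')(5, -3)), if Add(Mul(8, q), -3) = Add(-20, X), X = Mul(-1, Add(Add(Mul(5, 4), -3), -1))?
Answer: Rational(246, 5) ≈ 49.200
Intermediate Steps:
X = -16 (X = Mul(-1, Add(Add(20, -3), -1)) = Mul(-1, Add(17, -1)) = Mul(-1, 16) = -16)
q = Rational(-33, 8) (q = Add(Rational(3, 8), Mul(Rational(1, 8), Add(-20, -16))) = Add(Rational(3, 8), Mul(Rational(1, 8), -36)) = Add(Rational(3, 8), Rational(-9, 2)) = Rational(-33, 8) ≈ -4.1250)
Function('u')(j, O) = Mul(Rational(1, 2), O, Pow(j, -1)) (Function('u')(j, O) = Mul(O, Pow(Mul(2, j), -1)) = Mul(O, Mul(Rational(1, 2), Pow(j, -1))) = Mul(Rational(1, 2), O, Pow(j, -1)))
Add(Mul(-12, q), Function('u')(5, -3)) = Add(Mul(-12, Rational(-33, 8)), Mul(Rational(1, 2), -3, Pow(5, -1))) = Add(Rational(99, 2), Mul(Rational(1, 2), -3, Rational(1, 5))) = Add(Rational(99, 2), Rational(-3, 10)) = Rational(246, 5)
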